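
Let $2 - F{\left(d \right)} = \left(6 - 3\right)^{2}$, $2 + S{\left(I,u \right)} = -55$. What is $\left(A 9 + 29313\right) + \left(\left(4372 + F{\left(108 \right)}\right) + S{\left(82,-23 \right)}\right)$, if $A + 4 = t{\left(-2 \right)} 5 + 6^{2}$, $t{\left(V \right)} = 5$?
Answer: $34134$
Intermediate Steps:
$S{\left(I,u \right)} = -57$ ($S{\left(I,u \right)} = -2 - 55 = -57$)
$A = 57$ ($A = -4 + \left(5 \cdot 5 + 6^{2}\right) = -4 + \left(25 + 36\right) = -4 + 61 = 57$)
$F{\left(d \right)} = -7$ ($F{\left(d \right)} = 2 - \left(6 - 3\right)^{2} = 2 - 3^{2} = 2 - 9 = -7$)
$\left(A 9 + 29313\right) + \left(\left(4372 + F{\left(108 \right)}\right) + S{\left(82,-23 \right)}\right) = \left(57 \cdot 9 + 29313\right) + \left(\left(4372 - 7\right) - 57\right) = \left(513 + 29313\right) + \left(4365 - 57\right) = 29826 + 4308 = 34134$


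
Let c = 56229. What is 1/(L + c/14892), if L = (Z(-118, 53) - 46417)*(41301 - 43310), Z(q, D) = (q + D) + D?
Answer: 4964/463021392747 ≈ 1.0721e-8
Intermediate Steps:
Z(q, D) = q + 2*D (Z(q, D) = (D + q) + D = q + 2*D)
L = 93275861 (L = ((-118 + 2*53) - 46417)*(41301 - 43310) = ((-118 + 106) - 46417)*(-2009) = (-12 - 46417)*(-2009) = -46429*(-2009) = 93275861)
1/(L + c/14892) = 1/(93275861 + 56229/14892) = 1/(93275861 + 56229*(1/14892)) = 1/(93275861 + 18743/4964) = 1/(463021392747/4964) = 4964/463021392747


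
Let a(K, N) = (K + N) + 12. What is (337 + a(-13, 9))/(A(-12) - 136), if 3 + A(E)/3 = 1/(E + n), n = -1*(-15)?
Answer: -115/48 ≈ -2.3958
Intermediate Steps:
n = 15
a(K, N) = 12 + K + N
A(E) = -9 + 3/(15 + E) (A(E) = -9 + 3/(E + 15) = -9 + 3/(15 + E))
(337 + a(-13, 9))/(A(-12) - 136) = (337 + (12 - 13 + 9))/(3*(-44 - 3*(-12))/(15 - 12) - 136) = (337 + 8)/(3*(-44 + 36)/3 - 136) = 345/(3*(⅓)*(-8) - 136) = 345/(-8 - 136) = 345/(-144) = 345*(-1/144) = -115/48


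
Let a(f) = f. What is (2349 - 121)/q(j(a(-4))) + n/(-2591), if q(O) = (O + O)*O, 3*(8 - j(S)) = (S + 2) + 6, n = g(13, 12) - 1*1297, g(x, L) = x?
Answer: 13245483/518200 ≈ 25.561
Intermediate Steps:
n = -1284 (n = 13 - 1*1297 = 13 - 1297 = -1284)
j(S) = 16/3 - S/3 (j(S) = 8 - ((S + 2) + 6)/3 = 8 - ((2 + S) + 6)/3 = 8 - (8 + S)/3 = 8 + (-8/3 - S/3) = 16/3 - S/3)
q(O) = 2*O**2 (q(O) = (2*O)*O = 2*O**2)
(2349 - 121)/q(j(a(-4))) + n/(-2591) = (2349 - 121)/((2*(16/3 - 1/3*(-4))**2)) - 1284/(-2591) = 2228/((2*(16/3 + 4/3)**2)) - 1284*(-1/2591) = 2228/((2*(20/3)**2)) + 1284/2591 = 2228/((2*(400/9))) + 1284/2591 = 2228/(800/9) + 1284/2591 = 2228*(9/800) + 1284/2591 = 5013/200 + 1284/2591 = 13245483/518200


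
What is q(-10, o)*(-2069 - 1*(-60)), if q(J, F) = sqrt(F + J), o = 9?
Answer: -2009*I ≈ -2009.0*I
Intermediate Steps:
q(-10, o)*(-2069 - 1*(-60)) = sqrt(9 - 10)*(-2069 - 1*(-60)) = sqrt(-1)*(-2069 + 60) = I*(-2009) = -2009*I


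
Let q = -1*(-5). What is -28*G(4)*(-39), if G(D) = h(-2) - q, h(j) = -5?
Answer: -10920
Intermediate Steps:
q = 5
G(D) = -10 (G(D) = -5 - 1*5 = -5 - 5 = -10)
-28*G(4)*(-39) = -28*(-10)*(-39) = 280*(-39) = -10920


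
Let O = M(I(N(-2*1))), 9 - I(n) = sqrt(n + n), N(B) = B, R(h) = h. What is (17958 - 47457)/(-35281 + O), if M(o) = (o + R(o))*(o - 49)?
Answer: 1062229491/1296663457 + 3657876*I/1296663457 ≈ 0.8192 + 0.002821*I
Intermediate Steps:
I(n) = 9 - sqrt(2)*sqrt(n) (I(n) = 9 - sqrt(n + n) = 9 - sqrt(2*n) = 9 - sqrt(2)*sqrt(n))
M(o) = 2*o*(-49 + o) (M(o) = (o + o)*(o - 49) = (2*o)*(-49 + o) = 2*o*(-49 + o))
O = 2*(-40 - 2*I)*(9 - 2*I) (O = 2*(9 - sqrt(2)*sqrt(-2*1))*(-49 + (9 - sqrt(2)*sqrt(-2*1))) = 2*(9 - sqrt(2)*sqrt(-2))*(-49 + (9 - sqrt(2)*sqrt(-2))) = 2*(9 - sqrt(2)*I*sqrt(2))*(-49 + (9 - sqrt(2)*I*sqrt(2))) = 2*(9 - 2*I)*(-49 + (9 - 2*I)) = 2*(9 - 2*I)*(-40 - 2*I) = 2*(-40 - 2*I)*(9 - 2*I) ≈ -728.0 + 124.0*I)
(17958 - 47457)/(-35281 + O) = (17958 - 47457)/(-35281 + (-728 + 124*I)) = -29499*(-36009 - 124*I)/1296663457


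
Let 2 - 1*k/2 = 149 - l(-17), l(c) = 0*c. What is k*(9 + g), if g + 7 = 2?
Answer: -1176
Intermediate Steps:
l(c) = 0
k = -294 (k = 4 - 2*(149 - 1*0) = 4 - 2*(149 + 0) = 4 - 2*149 = 4 - 298 = -294)
g = -5 (g = -7 + 2 = -5)
k*(9 + g) = -294*(9 - 5) = -294*4 = -1176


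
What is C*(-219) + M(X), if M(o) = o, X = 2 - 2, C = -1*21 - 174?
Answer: 42705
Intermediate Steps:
C = -195 (C = -21 - 174 = -195)
X = 0
C*(-219) + M(X) = -195*(-219) + 0 = 42705 + 0 = 42705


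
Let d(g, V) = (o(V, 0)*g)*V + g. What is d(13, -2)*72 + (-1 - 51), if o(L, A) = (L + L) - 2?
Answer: 12116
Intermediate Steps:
o(L, A) = -2 + 2*L (o(L, A) = 2*L - 2 = -2 + 2*L)
d(g, V) = g + V*g*(-2 + 2*V) (d(g, V) = ((-2 + 2*V)*g)*V + g = (g*(-2 + 2*V))*V + g = V*g*(-2 + 2*V) + g = g + V*g*(-2 + 2*V))
d(13, -2)*72 + (-1 - 51) = (13*(1 + 2*(-2)*(-1 - 2)))*72 + (-1 - 51) = (13*(1 + 2*(-2)*(-3)))*72 - 52 = (13*(1 + 12))*72 - 52 = (13*13)*72 - 52 = 169*72 - 52 = 12168 - 52 = 12116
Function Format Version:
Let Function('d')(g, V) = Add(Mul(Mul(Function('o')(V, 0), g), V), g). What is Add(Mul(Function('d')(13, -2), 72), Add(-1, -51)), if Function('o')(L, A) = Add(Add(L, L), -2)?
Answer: 12116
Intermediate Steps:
Function('o')(L, A) = Add(-2, Mul(2, L)) (Function('o')(L, A) = Add(Mul(2, L), -2) = Add(-2, Mul(2, L)))
Function('d')(g, V) = Add(g, Mul(V, g, Add(-2, Mul(2, V)))) (Function('d')(g, V) = Add(Mul(Mul(Add(-2, Mul(2, V)), g), V), g) = Add(Mul(Mul(g, Add(-2, Mul(2, V))), V), g) = Add(Mul(V, g, Add(-2, Mul(2, V))), g) = Add(g, Mul(V, g, Add(-2, Mul(2, V)))))
Add(Mul(Function('d')(13, -2), 72), Add(-1, -51)) = Add(Mul(Mul(13, Add(1, Mul(2, -2, Add(-1, -2)))), 72), Add(-1, -51)) = Add(Mul(Mul(13, Add(1, Mul(2, -2, -3))), 72), -52) = Add(Mul(Mul(13, Add(1, 12)), 72), -52) = Add(Mul(Mul(13, 13), 72), -52) = Add(Mul(169, 72), -52) = Add(12168, -52) = 12116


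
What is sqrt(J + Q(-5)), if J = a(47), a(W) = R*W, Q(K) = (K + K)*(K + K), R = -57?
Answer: I*sqrt(2579) ≈ 50.784*I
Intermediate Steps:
Q(K) = 4*K**2 (Q(K) = (2*K)*(2*K) = 4*K**2)
a(W) = -57*W
J = -2679 (J = -57*47 = -2679)
sqrt(J + Q(-5)) = sqrt(-2679 + 4*(-5)**2) = sqrt(-2679 + 4*25) = sqrt(-2679 + 100) = sqrt(-2579) = I*sqrt(2579)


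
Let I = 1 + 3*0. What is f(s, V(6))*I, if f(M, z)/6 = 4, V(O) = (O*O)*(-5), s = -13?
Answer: 24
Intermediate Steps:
V(O) = -5*O² (V(O) = O²*(-5) = -5*O²)
f(M, z) = 24 (f(M, z) = 6*4 = 24)
I = 1 (I = 1 + 0 = 1)
f(s, V(6))*I = 24*1 = 24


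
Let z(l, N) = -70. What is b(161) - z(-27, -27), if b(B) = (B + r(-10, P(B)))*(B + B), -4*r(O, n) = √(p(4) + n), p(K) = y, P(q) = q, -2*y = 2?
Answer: 51912 - 322*√10 ≈ 50894.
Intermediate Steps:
y = -1 (y = -½*2 = -1)
p(K) = -1
r(O, n) = -√(-1 + n)/4
b(B) = 2*B*(B - √(-1 + B)/4) (b(B) = (B - √(-1 + B)/4)*(B + B) = (B - √(-1 + B)/4)*(2*B) = 2*B*(B - √(-1 + B)/4))
b(161) - z(-27, -27) = (½)*161*(-√(-1 + 161) + 4*161) - 1*(-70) = (½)*161*(-√160 + 644) + 70 = (½)*161*(-4*√10 + 644) + 70 = (½)*161*(644 - 4*√10) + 70 = (51842 - 322*√10) + 70 = 51912 - 322*√10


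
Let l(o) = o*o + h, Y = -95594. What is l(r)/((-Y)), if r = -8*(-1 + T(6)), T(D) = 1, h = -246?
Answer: -123/47797 ≈ -0.0025734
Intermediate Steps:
r = 0 (r = -8*(-1 + 1) = -8*0 = 0)
l(o) = -246 + o² (l(o) = o*o - 246 = o² - 246 = -246 + o²)
l(r)/((-Y)) = (-246 + 0²)/((-1*(-95594))) = (-246 + 0)/95594 = -246*1/95594 = -123/47797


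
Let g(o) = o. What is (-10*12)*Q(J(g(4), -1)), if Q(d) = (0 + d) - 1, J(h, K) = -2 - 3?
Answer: 720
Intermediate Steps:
J(h, K) = -5
Q(d) = -1 + d (Q(d) = d - 1 = -1 + d)
(-10*12)*Q(J(g(4), -1)) = (-10*12)*(-1 - 5) = -120*(-6) = 720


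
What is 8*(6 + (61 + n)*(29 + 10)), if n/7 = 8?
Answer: 36552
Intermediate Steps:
n = 56 (n = 7*8 = 56)
8*(6 + (61 + n)*(29 + 10)) = 8*(6 + (61 + 56)*(29 + 10)) = 8*(6 + 117*39) = 8*(6 + 4563) = 8*4569 = 36552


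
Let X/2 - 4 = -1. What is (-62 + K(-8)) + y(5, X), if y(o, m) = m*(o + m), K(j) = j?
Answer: -4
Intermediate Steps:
X = 6 (X = 8 + 2*(-1) = 8 - 2 = 6)
y(o, m) = m*(m + o)
(-62 + K(-8)) + y(5, X) = (-62 - 8) + 6*(6 + 5) = -70 + 6*11 = -70 + 66 = -4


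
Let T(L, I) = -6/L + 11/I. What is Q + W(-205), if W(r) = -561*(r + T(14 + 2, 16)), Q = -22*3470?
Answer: 615835/16 ≈ 38490.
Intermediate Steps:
Q = -76340
W(r) = -2805/16 - 561*r (W(r) = -561*(r + (-6/(14 + 2) + 11/16)) = -561*(r + (-6/16 + 11*(1/16))) = -561*(r + (-6*1/16 + 11/16)) = -561*(r + (-3/8 + 11/16)) = -561*(r + 5/16) = -561*(5/16 + r) = -2805/16 - 561*r)
Q + W(-205) = -76340 + (-2805/16 - 561*(-205)) = -76340 + (-2805/16 + 115005) = -76340 + 1837275/16 = 615835/16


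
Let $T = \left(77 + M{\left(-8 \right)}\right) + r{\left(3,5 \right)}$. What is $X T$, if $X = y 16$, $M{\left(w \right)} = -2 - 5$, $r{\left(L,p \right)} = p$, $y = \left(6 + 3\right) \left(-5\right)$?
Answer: $-54000$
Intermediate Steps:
$y = -45$ ($y = 9 \left(-5\right) = -45$)
$M{\left(w \right)} = -7$
$X = -720$ ($X = \left(-45\right) 16 = -720$)
$T = 75$ ($T = \left(77 - 7\right) + 5 = 70 + 5 = 75$)
$X T = \left(-720\right) 75 = -54000$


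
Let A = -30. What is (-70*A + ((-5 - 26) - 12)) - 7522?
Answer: -5465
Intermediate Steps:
(-70*A + ((-5 - 26) - 12)) - 7522 = (-70*(-30) + ((-5 - 26) - 12)) - 7522 = (2100 + (-31 - 12)) - 7522 = (2100 - 43) - 7522 = 2057 - 7522 = -5465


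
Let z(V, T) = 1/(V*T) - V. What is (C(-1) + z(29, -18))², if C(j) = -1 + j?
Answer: 261889489/272484 ≈ 961.12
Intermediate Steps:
z(V, T) = -V + 1/(T*V) (z(V, T) = 1/(T*V) - V = -V + 1/(T*V))
(C(-1) + z(29, -18))² = ((-1 - 1) + (-1*29 + 1/(-18*29)))² = (-2 + (-29 - 1/18*1/29))² = (-2 + (-29 - 1/522))² = (-2 - 15139/522)² = (-16183/522)² = 261889489/272484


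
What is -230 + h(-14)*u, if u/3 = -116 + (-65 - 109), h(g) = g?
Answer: 11950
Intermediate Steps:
u = -870 (u = 3*(-116 + (-65 - 109)) = 3*(-116 - 174) = 3*(-290) = -870)
-230 + h(-14)*u = -230 - 14*(-870) = -230 + 12180 = 11950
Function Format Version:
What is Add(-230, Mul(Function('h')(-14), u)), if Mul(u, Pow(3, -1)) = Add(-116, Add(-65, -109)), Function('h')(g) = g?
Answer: 11950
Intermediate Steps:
u = -870 (u = Mul(3, Add(-116, Add(-65, -109))) = Mul(3, Add(-116, -174)) = Mul(3, -290) = -870)
Add(-230, Mul(Function('h')(-14), u)) = Add(-230, Mul(-14, -870)) = Add(-230, 12180) = 11950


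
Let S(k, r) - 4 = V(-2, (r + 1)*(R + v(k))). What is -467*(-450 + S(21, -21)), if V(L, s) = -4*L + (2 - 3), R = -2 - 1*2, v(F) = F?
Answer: 205013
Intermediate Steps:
R = -4 (R = -2 - 2 = -4)
V(L, s) = -1 - 4*L (V(L, s) = -4*L - 1 = -1 - 4*L)
S(k, r) = 11 (S(k, r) = 4 + (-1 - 4*(-2)) = 4 + (-1 + 8) = 4 + 7 = 11)
-467*(-450 + S(21, -21)) = -467*(-450 + 11) = -467*(-439) = 205013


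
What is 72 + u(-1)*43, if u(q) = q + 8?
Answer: 373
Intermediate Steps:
u(q) = 8 + q
72 + u(-1)*43 = 72 + (8 - 1)*43 = 72 + 7*43 = 72 + 301 = 373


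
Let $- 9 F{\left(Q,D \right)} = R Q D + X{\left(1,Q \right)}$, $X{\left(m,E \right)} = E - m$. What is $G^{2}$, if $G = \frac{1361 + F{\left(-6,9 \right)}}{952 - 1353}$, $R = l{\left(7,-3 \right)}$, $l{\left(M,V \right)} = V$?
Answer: $\frac{146264836}{13024881} \approx 11.23$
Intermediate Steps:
$R = -3$
$F{\left(Q,D \right)} = \frac{1}{9} - \frac{Q}{9} + \frac{D Q}{3}$ ($F{\left(Q,D \right)} = - \frac{- 3 Q D + \left(Q - 1\right)}{9} = - \frac{- 3 D Q + \left(Q - 1\right)}{9} = - \frac{- 3 D Q + \left(-1 + Q\right)}{9} = - \frac{-1 + Q - 3 D Q}{9} = \frac{1}{9} - \frac{Q}{9} + \frac{D Q}{3}$)
$G = - \frac{12094}{3609}$ ($G = \frac{1361 + \left(\frac{1}{9} - - \frac{2}{3} + \frac{1}{3} \cdot 9 \left(-6\right)\right)}{952 - 1353} = \frac{1361 + \left(\frac{1}{9} + \frac{2}{3} - 18\right)}{-401} = \left(1361 - \frac{155}{9}\right) \left(- \frac{1}{401}\right) = \frac{12094}{9} \left(- \frac{1}{401}\right) = - \frac{12094}{3609} \approx -3.3511$)
$G^{2} = \left(- \frac{12094}{3609}\right)^{2} = \frac{146264836}{13024881}$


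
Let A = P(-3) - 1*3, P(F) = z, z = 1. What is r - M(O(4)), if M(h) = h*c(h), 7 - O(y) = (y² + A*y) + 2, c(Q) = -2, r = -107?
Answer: -113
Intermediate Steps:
P(F) = 1
A = -2 (A = 1 - 1*3 = 1 - 3 = -2)
O(y) = 5 - y² + 2*y (O(y) = 7 - ((y² - 2*y) + 2) = 7 - (2 + y² - 2*y) = 7 + (-2 - y² + 2*y) = 5 - y² + 2*y)
M(h) = -2*h (M(h) = h*(-2) = -2*h)
r - M(O(4)) = -107 - (-2)*(5 - 1*4² + 2*4) = -107 - (-2)*(5 - 1*16 + 8) = -107 - (-2)*(5 - 16 + 8) = -107 - (-2)*(-3) = -107 - 1*6 = -107 - 6 = -113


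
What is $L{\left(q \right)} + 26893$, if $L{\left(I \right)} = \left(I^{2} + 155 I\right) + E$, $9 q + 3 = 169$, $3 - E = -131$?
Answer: $\frac{2448313}{81} \approx 30226.0$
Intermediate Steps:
$E = 134$ ($E = 3 - -131 = 3 + 131 = 134$)
$q = \frac{166}{9}$ ($q = - \frac{1}{3} + \frac{1}{9} \cdot 169 = - \frac{1}{3} + \frac{169}{9} = \frac{166}{9} \approx 18.444$)
$L{\left(I \right)} = 134 + I^{2} + 155 I$ ($L{\left(I \right)} = \left(I^{2} + 155 I\right) + 134 = 134 + I^{2} + 155 I$)
$L{\left(q \right)} + 26893 = \left(134 + \left(\frac{166}{9}\right)^{2} + 155 \cdot \frac{166}{9}\right) + 26893 = \left(134 + \frac{27556}{81} + \frac{25730}{9}\right) + 26893 = \frac{269980}{81} + 26893 = \frac{2448313}{81}$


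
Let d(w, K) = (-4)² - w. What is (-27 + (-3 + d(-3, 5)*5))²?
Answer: 4225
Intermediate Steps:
d(w, K) = 16 - w
(-27 + (-3 + d(-3, 5)*5))² = (-27 + (-3 + (16 - 1*(-3))*5))² = (-27 + (-3 + (16 + 3)*5))² = (-27 + (-3 + 19*5))² = (-27 + (-3 + 95))² = (-27 + 92)² = 65² = 4225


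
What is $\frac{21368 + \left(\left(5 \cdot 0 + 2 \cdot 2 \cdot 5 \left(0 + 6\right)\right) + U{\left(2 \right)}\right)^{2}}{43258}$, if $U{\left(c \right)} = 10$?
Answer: $\frac{19134}{21629} \approx 0.88465$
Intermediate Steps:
$\frac{21368 + \left(\left(5 \cdot 0 + 2 \cdot 2 \cdot 5 \left(0 + 6\right)\right) + U{\left(2 \right)}\right)^{2}}{43258} = \frac{21368 + \left(\left(5 \cdot 0 + 2 \cdot 2 \cdot 5 \left(0 + 6\right)\right) + 10\right)^{2}}{43258} = \left(21368 + \left(\left(0 + 4 \cdot 5 \cdot 6\right) + 10\right)^{2}\right) \frac{1}{43258} = \left(21368 + \left(\left(0 + 20 \cdot 6\right) + 10\right)^{2}\right) \frac{1}{43258} = \left(21368 + \left(\left(0 + 120\right) + 10\right)^{2}\right) \frac{1}{43258} = \left(21368 + \left(120 + 10\right)^{2}\right) \frac{1}{43258} = \left(21368 + 130^{2}\right) \frac{1}{43258} = \left(21368 + 16900\right) \frac{1}{43258} = 38268 \cdot \frac{1}{43258} = \frac{19134}{21629}$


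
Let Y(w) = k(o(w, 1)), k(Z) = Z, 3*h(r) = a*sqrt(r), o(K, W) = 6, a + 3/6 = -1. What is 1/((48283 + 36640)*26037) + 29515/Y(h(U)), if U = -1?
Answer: 21753933852257/4422280302 ≈ 4919.2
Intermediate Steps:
a = -3/2 (a = -1/2 - 1 = -3/2 ≈ -1.5000)
h(r) = -sqrt(r)/2 (h(r) = (-3*sqrt(r)/2)/3 = -sqrt(r)/2)
Y(w) = 6
1/((48283 + 36640)*26037) + 29515/Y(h(U)) = 1/((48283 + 36640)*26037) + 29515/6 = (1/26037)/84923 + 29515*(1/6) = (1/84923)*(1/26037) + 29515/6 = 1/2211140151 + 29515/6 = 21753933852257/4422280302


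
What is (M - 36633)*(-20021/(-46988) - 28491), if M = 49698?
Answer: -17490312611655/46988 ≈ -3.7223e+8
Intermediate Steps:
(M - 36633)*(-20021/(-46988) - 28491) = (49698 - 36633)*(-20021/(-46988) - 28491) = 13065*(-20021*(-1/46988) - 28491) = 13065*(20021/46988 - 28491) = 13065*(-1338715087/46988) = -17490312611655/46988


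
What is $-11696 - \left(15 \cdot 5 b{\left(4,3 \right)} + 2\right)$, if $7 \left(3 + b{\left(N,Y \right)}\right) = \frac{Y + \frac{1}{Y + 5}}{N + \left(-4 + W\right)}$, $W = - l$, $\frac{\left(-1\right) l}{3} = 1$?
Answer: $- \frac{643113}{56} \approx -11484.0$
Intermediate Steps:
$l = -3$ ($l = \left(-3\right) 1 = -3$)
$W = 3$ ($W = \left(-1\right) \left(-3\right) = 3$)
$b{\left(N,Y \right)} = -3 + \frac{Y + \frac{1}{5 + Y}}{7 \left(-1 + N\right)}$ ($b{\left(N,Y \right)} = -3 + \frac{\left(Y + \frac{1}{Y + 5}\right) \frac{1}{N + \left(-4 + 3\right)}}{7} = -3 + \frac{\left(Y + \frac{1}{5 + Y}\right) \frac{1}{N - 1}}{7} = -3 + \frac{\left(Y + \frac{1}{5 + Y}\right) \frac{1}{-1 + N}}{7} = -3 + \frac{\frac{1}{-1 + N} \left(Y + \frac{1}{5 + Y}\right)}{7} = -3 + \frac{Y + \frac{1}{5 + Y}}{7 \left(-1 + N\right)}$)
$-11696 - \left(15 \cdot 5 b{\left(4,3 \right)} + 2\right) = -11696 - \left(15 \cdot 5 \frac{106 + 3^{2} - 420 + 26 \cdot 3 - 84 \cdot 3}{7 \left(-5 - 3 + 5 \cdot 4 + 4 \cdot 3\right)} + 2\right) = -11696 - \left(15 \cdot 5 \frac{106 + 9 - 420 + 78 - 252}{7 \left(-5 - 3 + 20 + 12\right)} + 2\right) = -11696 - \left(15 \cdot 5 \cdot \frac{1}{7} \cdot \frac{1}{24} \left(-479\right) + 2\right) = -11696 - \left(15 \cdot 5 \left(- \frac{479}{168}\right) + 2\right) = -11696 - \left(15 \left(- \frac{2395}{168}\right) + 2\right) = -11696 - \left(- \frac{11975}{56} + 2\right) = -11696 - - \frac{11863}{56} = -11696 + \frac{11863}{56} = - \frac{643113}{56}$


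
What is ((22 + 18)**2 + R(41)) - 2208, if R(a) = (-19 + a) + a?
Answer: -545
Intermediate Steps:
R(a) = -19 + 2*a
((22 + 18)**2 + R(41)) - 2208 = ((22 + 18)**2 + (-19 + 2*41)) - 2208 = (40**2 + (-19 + 82)) - 2208 = (1600 + 63) - 2208 = 1663 - 2208 = -545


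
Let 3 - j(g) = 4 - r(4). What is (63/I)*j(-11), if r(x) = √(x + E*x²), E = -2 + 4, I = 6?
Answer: 105/2 ≈ 52.500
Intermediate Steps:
E = 2
r(x) = √(x + 2*x²)
j(g) = 5 (j(g) = 3 - (4 - √(4*(1 + 2*4))) = 3 - (4 - √(4*(1 + 8))) = 3 - (4 - √(4*9)) = 3 - (4 - √36) = 3 - (4 - 1*6) = 3 - (4 - 6) = 3 - 1*(-2) = 3 + 2 = 5)
(63/I)*j(-11) = (63/6)*5 = (63*(⅙))*5 = (21/2)*5 = 105/2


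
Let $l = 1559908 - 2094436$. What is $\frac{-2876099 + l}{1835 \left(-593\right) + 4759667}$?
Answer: $- \frac{3410627}{3671512} \approx -0.92894$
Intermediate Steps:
$l = -534528$ ($l = 1559908 - 2094436 = -534528$)
$\frac{-2876099 + l}{1835 \left(-593\right) + 4759667} = \frac{-2876099 - 534528}{1835 \left(-593\right) + 4759667} = - \frac{3410627}{-1088155 + 4759667} = - \frac{3410627}{3671512}$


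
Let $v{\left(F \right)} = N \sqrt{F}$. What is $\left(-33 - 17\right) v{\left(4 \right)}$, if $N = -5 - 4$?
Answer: $900$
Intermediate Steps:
$N = -9$ ($N = -5 - 4 = -9$)
$v{\left(F \right)} = - 9 \sqrt{F}$
$\left(-33 - 17\right) v{\left(4 \right)} = \left(-33 - 17\right) \left(- 9 \sqrt{4}\right) = - 50 \left(\left(-9\right) 2\right) = \left(-50\right) \left(-18\right) = 900$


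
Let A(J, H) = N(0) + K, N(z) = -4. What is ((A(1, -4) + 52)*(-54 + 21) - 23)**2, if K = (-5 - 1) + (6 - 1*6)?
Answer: 1985281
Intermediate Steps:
K = -6 (K = -6 + (6 - 6) = -6 + 0 = -6)
A(J, H) = -10 (A(J, H) = -4 - 6 = -10)
((A(1, -4) + 52)*(-54 + 21) - 23)**2 = ((-10 + 52)*(-54 + 21) - 23)**2 = (42*(-33) - 23)**2 = (-1386 - 23)**2 = (-1409)**2 = 1985281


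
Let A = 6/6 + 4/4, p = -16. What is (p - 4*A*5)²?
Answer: 3136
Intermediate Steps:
A = 2 (A = 6*(⅙) + 4*(¼) = 1 + 1 = 2)
(p - 4*A*5)² = (-16 - 4*2*5)² = (-16 - 8*5)² = (-16 - 40)² = (-56)² = 3136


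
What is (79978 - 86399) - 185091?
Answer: -191512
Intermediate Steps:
(79978 - 86399) - 185091 = -6421 - 185091 = -191512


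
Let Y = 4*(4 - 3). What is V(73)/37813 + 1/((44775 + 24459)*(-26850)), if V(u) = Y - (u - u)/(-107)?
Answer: 7435693787/70291829747700 ≈ 0.00010578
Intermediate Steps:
Y = 4 (Y = 4*1 = 4)
V(u) = 4 (V(u) = 4 - (u - u)/(-107) = 4 - 0*(-1)/107 = 4 - 1*0 = 4 + 0 = 4)
V(73)/37813 + 1/((44775 + 24459)*(-26850)) = 4/37813 + 1/((44775 + 24459)*(-26850)) = 4*(1/37813) - 1/26850/69234 = 4/37813 + (1/69234)*(-1/26850) = 4/37813 - 1/1858932900 = 7435693787/70291829747700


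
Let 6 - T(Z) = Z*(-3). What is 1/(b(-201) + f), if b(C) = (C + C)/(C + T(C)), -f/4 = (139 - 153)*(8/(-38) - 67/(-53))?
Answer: 371/22077 ≈ 0.016805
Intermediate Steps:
T(Z) = 6 + 3*Z (T(Z) = 6 - Z*(-3) = 6 - (-3)*Z = 6 + 3*Z)
f = 59416/1007 (f = -4*(139 - 153)*(8/(-38) - 67/(-53)) = -(-56)*(8*(-1/38) - 67*(-1/53)) = -(-56)*(-4/19 + 67/53) = -(-56)*1061/1007 = -4*(-14854/1007) = 59416/1007 ≈ 59.003)
b(C) = 2*C/(6 + 4*C) (b(C) = (C + C)/(C + (6 + 3*C)) = (2*C)/(6 + 4*C) = 2*C/(6 + 4*C))
1/(b(-201) + f) = 1/(-201/(3 + 2*(-201)) + 59416/1007) = 1/(-201/(3 - 402) + 59416/1007) = 1/(-201/(-399) + 59416/1007) = 1/(-201*(-1/399) + 59416/1007) = 1/(67/133 + 59416/1007) = 1/(22077/371) = 371/22077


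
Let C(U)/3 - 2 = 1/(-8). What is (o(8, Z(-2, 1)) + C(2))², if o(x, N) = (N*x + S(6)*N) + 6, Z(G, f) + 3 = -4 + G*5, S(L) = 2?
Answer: 1605289/64 ≈ 25083.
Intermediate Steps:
Z(G, f) = -7 + 5*G (Z(G, f) = -3 + (-4 + G*5) = -3 + (-4 + 5*G) = -7 + 5*G)
o(x, N) = 6 + 2*N + N*x (o(x, N) = (N*x + 2*N) + 6 = (2*N + N*x) + 6 = 6 + 2*N + N*x)
C(U) = 45/8 (C(U) = 6 + 3/(-8) = 6 + 3*(-⅛) = 6 - 3/8 = 45/8)
(o(8, Z(-2, 1)) + C(2))² = ((6 + 2*(-7 + 5*(-2)) + (-7 + 5*(-2))*8) + 45/8)² = ((6 + 2*(-7 - 10) + (-7 - 10)*8) + 45/8)² = ((6 + 2*(-17) - 17*8) + 45/8)² = ((6 - 34 - 136) + 45/8)² = (-164 + 45/8)² = (-1267/8)² = 1605289/64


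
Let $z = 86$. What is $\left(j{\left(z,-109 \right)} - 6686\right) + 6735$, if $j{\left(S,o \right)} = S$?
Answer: $135$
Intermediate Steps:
$\left(j{\left(z,-109 \right)} - 6686\right) + 6735 = \left(86 - 6686\right) + 6735 = -6600 + 6735 = 135$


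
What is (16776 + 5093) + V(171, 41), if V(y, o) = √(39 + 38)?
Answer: 21869 + √77 ≈ 21878.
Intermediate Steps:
V(y, o) = √77
(16776 + 5093) + V(171, 41) = (16776 + 5093) + √77 = 21869 + √77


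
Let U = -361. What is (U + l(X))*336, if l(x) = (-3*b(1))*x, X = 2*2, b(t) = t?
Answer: -125328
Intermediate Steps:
X = 4
l(x) = -3*x (l(x) = (-3*1)*x = -3*x)
(U + l(X))*336 = (-361 - 3*4)*336 = (-361 - 12)*336 = -373*336 = -125328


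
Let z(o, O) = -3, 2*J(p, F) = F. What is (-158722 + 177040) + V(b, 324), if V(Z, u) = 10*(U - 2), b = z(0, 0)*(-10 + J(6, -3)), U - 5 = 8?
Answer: 18428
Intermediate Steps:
U = 13 (U = 5 + 8 = 13)
J(p, F) = F/2
b = 69/2 (b = -3*(-10 + (1/2)*(-3)) = -3*(-10 - 3/2) = -3*(-23/2) = 69/2 ≈ 34.500)
V(Z, u) = 110 (V(Z, u) = 10*(13 - 2) = 10*11 = 110)
(-158722 + 177040) + V(b, 324) = (-158722 + 177040) + 110 = 18318 + 110 = 18428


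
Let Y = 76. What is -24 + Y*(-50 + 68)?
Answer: 1344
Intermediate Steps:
-24 + Y*(-50 + 68) = -24 + 76*(-50 + 68) = -24 + 76*18 = -24 + 1368 = 1344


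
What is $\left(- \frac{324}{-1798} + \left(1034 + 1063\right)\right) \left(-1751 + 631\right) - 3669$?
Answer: $- \frac{2114907231}{899} \approx -2.3525 \cdot 10^{6}$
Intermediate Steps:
$\left(- \frac{324}{-1798} + \left(1034 + 1063\right)\right) \left(-1751 + 631\right) - 3669 = \left(\left(-324\right) \left(- \frac{1}{1798}\right) + 2097\right) \left(-1120\right) - 3669 = \left(\frac{162}{899} + 2097\right) \left(-1120\right) - 3669 = \frac{1885365}{899} \left(-1120\right) - 3669 = - \frac{2111608800}{899} - 3669 = - \frac{2114907231}{899}$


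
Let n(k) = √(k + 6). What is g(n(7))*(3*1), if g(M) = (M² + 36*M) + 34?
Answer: 141 + 108*√13 ≈ 530.40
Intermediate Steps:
n(k) = √(6 + k)
g(M) = 34 + M² + 36*M
g(n(7))*(3*1) = (34 + (√(6 + 7))² + 36*√(6 + 7))*(3*1) = (34 + (√13)² + 36*√13)*3 = (34 + 13 + 36*√13)*3 = (47 + 36*√13)*3 = 141 + 108*√13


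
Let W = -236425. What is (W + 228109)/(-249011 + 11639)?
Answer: 693/19781 ≈ 0.035034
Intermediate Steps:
(W + 228109)/(-249011 + 11639) = (-236425 + 228109)/(-249011 + 11639) = -8316/(-237372) = -8316*(-1/237372) = 693/19781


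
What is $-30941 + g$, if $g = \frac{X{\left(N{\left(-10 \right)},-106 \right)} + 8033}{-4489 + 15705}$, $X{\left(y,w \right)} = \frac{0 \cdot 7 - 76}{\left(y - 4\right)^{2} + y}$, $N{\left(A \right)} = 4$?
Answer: $- \frac{173513121}{5608} \approx -30940.0$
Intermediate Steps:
$X{\left(y,w \right)} = - \frac{76}{y + \left(-4 + y\right)^{2}}$ ($X{\left(y,w \right)} = \frac{0 - 76}{\left(-4 + y\right)^{2} + y} = - \frac{76}{y + \left(-4 + y\right)^{2}}$)
$g = \frac{4007}{5608}$ ($g = \frac{- \frac{76}{4 + \left(-4 + 4\right)^{2}} + 8033}{-4489 + 15705} = \frac{- \frac{76}{4 + 0^{2}} + 8033}{11216} = \left(- \frac{76}{4 + 0} + 8033\right) \frac{1}{11216} = \left(- \frac{76}{4} + 8033\right) \frac{1}{11216} = \left(\left(-76\right) \frac{1}{4} + 8033\right) \frac{1}{11216} = \left(-19 + 8033\right) \frac{1}{11216} = 8014 \cdot \frac{1}{11216} = \frac{4007}{5608} \approx 0.71451$)
$-30941 + g = -30941 + \frac{4007}{5608} = - \frac{173513121}{5608}$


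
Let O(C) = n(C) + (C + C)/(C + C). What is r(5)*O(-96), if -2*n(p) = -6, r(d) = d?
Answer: 20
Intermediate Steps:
n(p) = 3 (n(p) = -½*(-6) = 3)
O(C) = 4 (O(C) = 3 + (C + C)/(C + C) = 3 + (2*C)/((2*C)) = 3 + (2*C)*(1/(2*C)) = 3 + 1 = 4)
r(5)*O(-96) = 5*4 = 20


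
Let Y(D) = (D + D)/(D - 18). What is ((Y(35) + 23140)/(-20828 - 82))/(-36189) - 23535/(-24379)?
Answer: 10092209185220/10453799575719 ≈ 0.96541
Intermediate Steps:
Y(D) = 2*D/(-18 + D) (Y(D) = (2*D)/(-18 + D) = 2*D/(-18 + D))
((Y(35) + 23140)/(-20828 - 82))/(-36189) - 23535/(-24379) = ((2*35/(-18 + 35) + 23140)/(-20828 - 82))/(-36189) - 23535/(-24379) = ((2*35/17 + 23140)/(-20910))*(-1/36189) - 23535*(-1/24379) = ((2*35*(1/17) + 23140)*(-1/20910))*(-1/36189) + 23535/24379 = ((70/17 + 23140)*(-1/20910))*(-1/36189) + 23535/24379 = ((393450/17)*(-1/20910))*(-1/36189) + 23535/24379 = -13115/11849*(-1/36189) + 23535/24379 = 13115/428803461 + 23535/24379 = 10092209185220/10453799575719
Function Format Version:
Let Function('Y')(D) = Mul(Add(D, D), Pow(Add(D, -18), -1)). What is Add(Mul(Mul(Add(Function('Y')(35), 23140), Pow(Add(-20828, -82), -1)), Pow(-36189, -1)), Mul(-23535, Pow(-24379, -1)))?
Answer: Rational(10092209185220, 10453799575719) ≈ 0.96541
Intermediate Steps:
Function('Y')(D) = Mul(2, D, Pow(Add(-18, D), -1)) (Function('Y')(D) = Mul(Mul(2, D), Pow(Add(-18, D), -1)) = Mul(2, D, Pow(Add(-18, D), -1)))
Add(Mul(Mul(Add(Function('Y')(35), 23140), Pow(Add(-20828, -82), -1)), Pow(-36189, -1)), Mul(-23535, Pow(-24379, -1))) = Add(Mul(Mul(Add(Mul(2, 35, Pow(Add(-18, 35), -1)), 23140), Pow(Add(-20828, -82), -1)), Pow(-36189, -1)), Mul(-23535, Pow(-24379, -1))) = Add(Mul(Mul(Add(Mul(2, 35, Pow(17, -1)), 23140), Pow(-20910, -1)), Rational(-1, 36189)), Mul(-23535, Rational(-1, 24379))) = Add(Mul(Mul(Add(Mul(2, 35, Rational(1, 17)), 23140), Rational(-1, 20910)), Rational(-1, 36189)), Rational(23535, 24379)) = Add(Mul(Mul(Add(Rational(70, 17), 23140), Rational(-1, 20910)), Rational(-1, 36189)), Rational(23535, 24379)) = Add(Mul(Mul(Rational(393450, 17), Rational(-1, 20910)), Rational(-1, 36189)), Rational(23535, 24379)) = Add(Mul(Rational(-13115, 11849), Rational(-1, 36189)), Rational(23535, 24379)) = Add(Rational(13115, 428803461), Rational(23535, 24379)) = Rational(10092209185220, 10453799575719)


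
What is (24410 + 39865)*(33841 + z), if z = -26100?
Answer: 497552775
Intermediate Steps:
(24410 + 39865)*(33841 + z) = (24410 + 39865)*(33841 - 26100) = 64275*7741 = 497552775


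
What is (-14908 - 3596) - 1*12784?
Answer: -31288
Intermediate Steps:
(-14908 - 3596) - 1*12784 = -18504 - 12784 = -31288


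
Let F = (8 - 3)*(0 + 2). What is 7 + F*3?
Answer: 37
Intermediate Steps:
F = 10 (F = 5*2 = 10)
7 + F*3 = 7 + 10*3 = 7 + 30 = 37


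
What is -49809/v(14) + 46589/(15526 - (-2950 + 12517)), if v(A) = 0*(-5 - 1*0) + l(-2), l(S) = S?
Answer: 296905009/11918 ≈ 24912.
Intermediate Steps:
v(A) = -2 (v(A) = 0*(-5 - 1*0) - 2 = 0*(-5 + 0) - 2 = 0*(-5) - 2 = 0 - 2 = -2)
-49809/v(14) + 46589/(15526 - (-2950 + 12517)) = -49809/(-2) + 46589/(15526 - (-2950 + 12517)) = -49809*(-1/2) + 46589/(15526 - 1*9567) = 49809/2 + 46589/(15526 - 9567) = 49809/2 + 46589/5959 = 296905009/11918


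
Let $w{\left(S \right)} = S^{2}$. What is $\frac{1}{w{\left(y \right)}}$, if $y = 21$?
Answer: $\frac{1}{441} \approx 0.0022676$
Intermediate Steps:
$\frac{1}{w{\left(y \right)}} = \frac{1}{21^{2}} = \frac{1}{441}$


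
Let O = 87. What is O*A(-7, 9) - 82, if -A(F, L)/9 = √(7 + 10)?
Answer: -82 - 783*√17 ≈ -3310.4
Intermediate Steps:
A(F, L) = -9*√17 (A(F, L) = -9*√(7 + 10) = -9*√17)
O*A(-7, 9) - 82 = 87*(-9*√17) - 82 = -783*√17 - 82 = -82 - 783*√17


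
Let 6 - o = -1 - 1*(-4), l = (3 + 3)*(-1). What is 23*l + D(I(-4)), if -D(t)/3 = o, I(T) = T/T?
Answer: -147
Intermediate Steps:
l = -6 (l = 6*(-1) = -6)
I(T) = 1
o = 3 (o = 6 - (-1 - 1*(-4)) = 6 - (-1 + 4) = 6 - 1*3 = 6 - 3 = 3)
D(t) = -9 (D(t) = -3*3 = -9)
23*l + D(I(-4)) = 23*(-6) - 9 = -138 - 9 = -147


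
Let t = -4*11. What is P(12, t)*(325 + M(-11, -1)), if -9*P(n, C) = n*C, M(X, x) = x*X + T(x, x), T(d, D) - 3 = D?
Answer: 59488/3 ≈ 19829.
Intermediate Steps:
T(d, D) = 3 + D
t = -44
M(X, x) = 3 + x + X*x (M(X, x) = x*X + (3 + x) = X*x + (3 + x) = 3 + x + X*x)
P(n, C) = -C*n/9 (P(n, C) = -n*C/9 = -C*n/9)
P(12, t)*(325 + M(-11, -1)) = (-1/9*(-44)*12)*(325 + (3 - 1 - 11*(-1))) = 176*(325 + (3 - 1 + 11))/3 = 176*(325 + 13)/3 = (176/3)*338 = 59488/3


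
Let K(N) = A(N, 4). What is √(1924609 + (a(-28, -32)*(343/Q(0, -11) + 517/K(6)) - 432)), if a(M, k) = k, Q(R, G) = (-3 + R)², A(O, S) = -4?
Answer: √17343841/3 ≈ 1388.2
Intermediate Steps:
K(N) = -4
√(1924609 + (a(-28, -32)*(343/Q(0, -11) + 517/K(6)) - 432)) = √(1924609 + (-32*(343/((-3 + 0)²) + 517/(-4)) - 432)) = √(1924609 + (-32*(343/((-3)²) + 517*(-¼)) - 432)) = √(1924609 + (-32*(343/9 - 517/4) - 432)) = √(1924609 + (-32*(-3281/36) - 432)) = √(1924609 + (26248/9 - 432)) = √(1924609 + 22360/9) = √(17343841/9) = √17343841/3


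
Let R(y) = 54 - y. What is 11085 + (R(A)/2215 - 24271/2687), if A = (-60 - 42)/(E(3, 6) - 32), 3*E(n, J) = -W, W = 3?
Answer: 145026258196/13093751 ≈ 11076.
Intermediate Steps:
E(n, J) = -1 (E(n, J) = (-1*3)/3 = (1/3)*(-3) = -1)
A = 34/11 (A = (-60 - 42)/(-1 - 32) = -102/(-33) = -102*(-1/33) = 34/11 ≈ 3.0909)
11085 + (R(A)/2215 - 24271/2687) = 11085 + ((54 - 1*34/11)/2215 - 24271/2687) = 11085 + ((54 - 34/11)*(1/2215) - 24271*1/2687) = 11085 + ((560/11)*(1/2215) - 24271/2687) = 11085 + (112/4873 - 24271/2687) = 11085 - 117971639/13093751 = 145026258196/13093751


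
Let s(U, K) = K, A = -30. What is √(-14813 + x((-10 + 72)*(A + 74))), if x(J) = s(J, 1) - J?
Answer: 2*I*√4385 ≈ 132.44*I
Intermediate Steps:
x(J) = 1 - J
√(-14813 + x((-10 + 72)*(A + 74))) = √(-14813 + (1 - (-10 + 72)*(-30 + 74))) = √(-14813 + (1 - 62*44)) = √(-14813 + (1 - 1*2728)) = √(-14813 + (1 - 2728)) = √(-14813 - 2727) = √(-17540) = 2*I*√4385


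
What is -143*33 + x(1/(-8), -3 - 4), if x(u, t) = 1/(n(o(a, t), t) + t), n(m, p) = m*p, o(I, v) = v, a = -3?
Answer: -198197/42 ≈ -4719.0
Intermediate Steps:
x(u, t) = 1/(t + t²) (x(u, t) = 1/(t*t + t) = 1/(t² + t) = 1/(t + t²))
-143*33 + x(1/(-8), -3 - 4) = -143*33 + 1/((-3 - 4)*(1 + (-3 - 4))) = -4719 + 1/((-7)*(1 - 7)) = -4719 - ⅐/(-6) = -4719 - ⅐*(-⅙) = -4719 + 1/42 = -198197/42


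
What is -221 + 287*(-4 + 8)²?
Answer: 4371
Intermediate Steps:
-221 + 287*(-4 + 8)² = -221 + 287*4² = -221 + 287*16 = -221 + 4592 = 4371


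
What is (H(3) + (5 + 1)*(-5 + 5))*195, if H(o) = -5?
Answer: -975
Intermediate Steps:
(H(3) + (5 + 1)*(-5 + 5))*195 = (-5 + (5 + 1)*(-5 + 5))*195 = (-5 + 6*0)*195 = (-5 + 0)*195 = -5*195 = -975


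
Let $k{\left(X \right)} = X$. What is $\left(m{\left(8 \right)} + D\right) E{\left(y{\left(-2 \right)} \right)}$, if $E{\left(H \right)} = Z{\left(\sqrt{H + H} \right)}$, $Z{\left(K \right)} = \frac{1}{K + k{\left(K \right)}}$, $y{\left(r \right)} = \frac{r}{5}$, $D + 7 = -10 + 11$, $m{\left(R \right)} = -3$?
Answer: $\frac{9 i \sqrt{5}}{4} \approx 5.0312 i$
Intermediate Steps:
$D = -6$ ($D = -7 + \left(-10 + 11\right) = -7 + 1 = -6$)
$y{\left(r \right)} = \frac{r}{5}$ ($y{\left(r \right)} = r \frac{1}{5} = \frac{r}{5}$)
$Z{\left(K \right)} = \frac{1}{2 K}$ ($Z{\left(K \right)} = \frac{1}{K + K} = \frac{1}{2 K}$)
$E{\left(H \right)} = \frac{\sqrt{2}}{4 \sqrt{H}}$ ($E{\left(H \right)} = \frac{1}{2 \sqrt{H + H}} = \frac{1}{2 \sqrt{2 H}} = \frac{1}{2 \sqrt{2} \sqrt{H}} = \frac{\frac{1}{2} \sqrt{2} \frac{1}{\sqrt{H}}}{2} = \frac{\sqrt{2}}{4 \sqrt{H}}$)
$\left(m{\left(8 \right)} + D\right) E{\left(y{\left(-2 \right)} \right)} = \left(-3 - 6\right) \frac{\sqrt{2}}{4 \frac{i \sqrt{10}}{5}} = - 9 \frac{\sqrt{2}}{4 \frac{i \sqrt{10}}{5}} = - 9 \frac{\sqrt{2} \left(- \frac{i \sqrt{10}}{2}\right)}{4} = - 9 \left(- \frac{i \sqrt{5}}{4}\right) = \frac{9 i \sqrt{5}}{4}$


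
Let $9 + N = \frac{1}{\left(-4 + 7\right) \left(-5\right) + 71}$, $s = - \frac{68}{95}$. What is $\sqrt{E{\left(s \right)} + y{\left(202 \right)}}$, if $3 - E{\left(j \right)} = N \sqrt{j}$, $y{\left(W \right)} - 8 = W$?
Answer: $\frac{\sqrt{376775700 + 334495 i \sqrt{1615}}}{1330} \approx 14.597 + 0.26031 i$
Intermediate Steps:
$y{\left(W \right)} = 8 + W$
$s = - \frac{68}{95}$ ($s = \left(-68\right) \frac{1}{95} = - \frac{68}{95} \approx -0.71579$)
$N = - \frac{503}{56}$ ($N = -9 + \frac{1}{\left(-4 + 7\right) \left(-5\right) + 71} = -9 + \frac{1}{3 \left(-5\right) + 71} = -9 + \frac{1}{-15 + 71} = -9 + \frac{1}{56} = - \frac{503}{56} \approx -8.9821$)
$E{\left(j \right)} = 3 + \frac{503 \sqrt{j}}{56}$ ($E{\left(j \right)} = 3 - - \frac{503 \sqrt{j}}{56} = 3 + \frac{503 \sqrt{j}}{56}$)
$\sqrt{E{\left(s \right)} + y{\left(202 \right)}} = \sqrt{\left(3 + \frac{503 \sqrt{- \frac{68}{95}}}{56}\right) + \left(8 + 202\right)} = \sqrt{\left(3 + \frac{503 \frac{2 i \sqrt{1615}}{95}}{56}\right) + 210} = \sqrt{\left(3 + \frac{503 i \sqrt{1615}}{2660}\right) + 210} = \sqrt{213 + \frac{503 i \sqrt{1615}}{2660}}$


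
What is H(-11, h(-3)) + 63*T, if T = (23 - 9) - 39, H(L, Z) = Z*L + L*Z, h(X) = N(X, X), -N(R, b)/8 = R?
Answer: -2103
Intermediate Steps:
N(R, b) = -8*R
h(X) = -8*X
H(L, Z) = 2*L*Z (H(L, Z) = L*Z + L*Z = 2*L*Z)
T = -25 (T = 14 - 39 = -25)
H(-11, h(-3)) + 63*T = 2*(-11)*(-8*(-3)) + 63*(-25) = 2*(-11)*24 - 1575 = -528 - 1575 = -2103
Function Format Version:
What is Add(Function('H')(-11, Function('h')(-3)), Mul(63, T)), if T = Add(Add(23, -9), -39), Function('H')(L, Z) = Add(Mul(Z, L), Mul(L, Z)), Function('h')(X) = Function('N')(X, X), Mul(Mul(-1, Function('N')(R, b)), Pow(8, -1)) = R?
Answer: -2103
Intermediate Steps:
Function('N')(R, b) = Mul(-8, R)
Function('h')(X) = Mul(-8, X)
Function('H')(L, Z) = Mul(2, L, Z) (Function('H')(L, Z) = Add(Mul(L, Z), Mul(L, Z)) = Mul(2, L, Z))
T = -25 (T = Add(14, -39) = -25)
Add(Function('H')(-11, Function('h')(-3)), Mul(63, T)) = Add(Mul(2, -11, Mul(-8, -3)), Mul(63, -25)) = Add(Mul(2, -11, 24), -1575) = Add(-528, -1575) = -2103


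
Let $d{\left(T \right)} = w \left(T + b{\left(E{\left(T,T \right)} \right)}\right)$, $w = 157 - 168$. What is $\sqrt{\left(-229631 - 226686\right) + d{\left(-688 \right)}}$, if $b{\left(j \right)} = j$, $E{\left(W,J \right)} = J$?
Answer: $i \sqrt{441181} \approx 664.21 i$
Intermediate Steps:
$w = -11$
$d{\left(T \right)} = - 22 T$ ($d{\left(T \right)} = - 11 \left(T + T\right) = - 11 \cdot 2 T = - 22 T$)
$\sqrt{\left(-229631 - 226686\right) + d{\left(-688 \right)}} = \sqrt{\left(-229631 - 226686\right) - -15136} = \sqrt{\left(-229631 - 226686\right) + 15136} = \sqrt{-456317 + 15136} = \sqrt{-441181} = i \sqrt{441181}$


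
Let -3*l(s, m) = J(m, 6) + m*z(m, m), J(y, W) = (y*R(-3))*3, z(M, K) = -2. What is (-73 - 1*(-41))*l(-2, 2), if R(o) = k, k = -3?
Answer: -704/3 ≈ -234.67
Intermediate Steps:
R(o) = -3
J(y, W) = -9*y (J(y, W) = (y*(-3))*3 = -3*y*3 = -9*y)
l(s, m) = 11*m/3 (l(s, m) = -(-9*m + m*(-2))/3 = -(-9*m - 2*m)/3 = -(-11)*m/3 = 11*m/3)
(-73 - 1*(-41))*l(-2, 2) = (-73 - 1*(-41))*((11/3)*2) = (-73 + 41)*(22/3) = -32*22/3 = -704/3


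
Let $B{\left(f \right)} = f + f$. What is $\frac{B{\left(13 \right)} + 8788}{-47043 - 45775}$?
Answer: $- \frac{4407}{46409} \approx -0.09496$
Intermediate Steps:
$B{\left(f \right)} = 2 f$
$\frac{B{\left(13 \right)} + 8788}{-47043 - 45775} = \frac{2 \cdot 13 + 8788}{-47043 - 45775} = \frac{26 + 8788}{-92818} = 8814 \left(- \frac{1}{92818}\right) = - \frac{4407}{46409}$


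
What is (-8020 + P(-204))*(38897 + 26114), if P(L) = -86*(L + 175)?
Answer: -359250786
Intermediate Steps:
P(L) = -15050 - 86*L (P(L) = -86*(175 + L) = -15050 - 86*L)
(-8020 + P(-204))*(38897 + 26114) = (-8020 + (-15050 - 86*(-204)))*(38897 + 26114) = (-8020 + (-15050 + 17544))*65011 = (-8020 + 2494)*65011 = -5526*65011 = -359250786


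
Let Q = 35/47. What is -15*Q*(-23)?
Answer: 12075/47 ≈ 256.92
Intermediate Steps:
Q = 35/47 (Q = 35*(1/47) = 35/47 ≈ 0.74468)
-15*Q*(-23) = -15*35/47*(-23) = -525/47*(-23) = 12075/47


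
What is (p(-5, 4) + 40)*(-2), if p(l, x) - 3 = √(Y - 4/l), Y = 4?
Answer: -86 - 4*√30/5 ≈ -90.382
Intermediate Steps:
p(l, x) = 3 + √(4 - 4/l)
(p(-5, 4) + 40)*(-2) = ((3 + 2*√((-1 - 5)/(-5))) + 40)*(-2) = ((3 + 2*√(-⅕*(-6))) + 40)*(-2) = ((3 + 2*√(6/5)) + 40)*(-2) = ((3 + 2*(√30/5)) + 40)*(-2) = ((3 + 2*√30/5) + 40)*(-2) = (43 + 2*√30/5)*(-2) = -86 - 4*√30/5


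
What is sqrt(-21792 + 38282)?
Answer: sqrt(16490) ≈ 128.41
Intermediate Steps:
sqrt(-21792 + 38282) = sqrt(16490)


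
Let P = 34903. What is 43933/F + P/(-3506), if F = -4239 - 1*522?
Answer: -320202281/16692066 ≈ -19.183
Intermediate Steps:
F = -4761 (F = -4239 - 522 = -4761)
43933/F + P/(-3506) = 43933/(-4761) + 34903/(-3506) = 43933*(-1/4761) + 34903*(-1/3506) = -43933/4761 - 34903/3506 = -320202281/16692066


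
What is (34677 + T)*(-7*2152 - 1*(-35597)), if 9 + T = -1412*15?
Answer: 276949104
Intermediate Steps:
T = -21189 (T = -9 - 1412*15 = -9 - 21180 = -21189)
(34677 + T)*(-7*2152 - 1*(-35597)) = (34677 - 21189)*(-7*2152 - 1*(-35597)) = 13488*(-15064 + 35597) = 13488*20533 = 276949104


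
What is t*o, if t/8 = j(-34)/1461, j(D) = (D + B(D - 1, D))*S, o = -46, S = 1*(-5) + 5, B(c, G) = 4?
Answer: 0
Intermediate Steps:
S = 0 (S = -5 + 5 = 0)
j(D) = 0 (j(D) = (D + 4)*0 = (4 + D)*0 = 0)
t = 0 (t = 8*(0/1461) = 8*(0*(1/1461)) = 8*0 = 0)
t*o = 0*(-46) = 0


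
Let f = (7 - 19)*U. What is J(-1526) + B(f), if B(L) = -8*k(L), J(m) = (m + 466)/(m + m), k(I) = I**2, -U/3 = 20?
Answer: -3164313335/763 ≈ -4.1472e+6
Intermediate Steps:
U = -60 (U = -3*20 = -60)
f = 720 (f = (7 - 19)*(-60) = -12*(-60) = 720)
J(m) = (466 + m)/(2*m) (J(m) = (466 + m)/((2*m)) = (466 + m)*(1/(2*m)) = (466 + m)/(2*m))
B(L) = -8*L**2
J(-1526) + B(f) = (1/2)*(466 - 1526)/(-1526) - 8*720**2 = (1/2)*(-1/1526)*(-1060) - 8*518400 = 265/763 - 4147200 = -3164313335/763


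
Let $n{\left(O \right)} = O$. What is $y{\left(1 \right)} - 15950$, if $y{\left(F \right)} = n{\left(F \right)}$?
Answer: $-15949$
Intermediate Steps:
$y{\left(F \right)} = F$
$y{\left(1 \right)} - 15950 = 1 - 15950 = -15949$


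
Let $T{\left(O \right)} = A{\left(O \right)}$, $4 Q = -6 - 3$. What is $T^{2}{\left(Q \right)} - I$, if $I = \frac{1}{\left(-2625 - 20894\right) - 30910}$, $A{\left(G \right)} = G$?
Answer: $\frac{4408765}{870864} \approx 5.0625$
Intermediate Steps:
$Q = - \frac{9}{4}$ ($Q = \frac{-6 - 3}{4} = \frac{1}{4} \left(-9\right) = - \frac{9}{4} \approx -2.25$)
$T{\left(O \right)} = O$
$I = - \frac{1}{54429}$ ($I = \frac{1}{-23519 - 30910} = \frac{1}{-54429} = - \frac{1}{54429} \approx -1.8373 \cdot 10^{-5}$)
$T^{2}{\left(Q \right)} - I = \left(- \frac{9}{4}\right)^{2} - - \frac{1}{54429} = \frac{81}{16} + \frac{1}{54429} = \frac{4408765}{870864}$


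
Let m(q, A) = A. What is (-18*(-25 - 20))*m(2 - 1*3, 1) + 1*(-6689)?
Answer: -5879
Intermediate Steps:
(-18*(-25 - 20))*m(2 - 1*3, 1) + 1*(-6689) = -18*(-25 - 20)*1 + 1*(-6689) = -18*(-45)*1 - 6689 = 810*1 - 6689 = 810 - 6689 = -5879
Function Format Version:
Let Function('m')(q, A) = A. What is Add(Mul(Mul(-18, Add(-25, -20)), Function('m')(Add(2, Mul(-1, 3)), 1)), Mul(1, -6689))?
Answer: -5879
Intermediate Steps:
Add(Mul(Mul(-18, Add(-25, -20)), Function('m')(Add(2, Mul(-1, 3)), 1)), Mul(1, -6689)) = Add(Mul(Mul(-18, Add(-25, -20)), 1), Mul(1, -6689)) = Add(Mul(Mul(-18, -45), 1), -6689) = Add(Mul(810, 1), -6689) = Add(810, -6689) = -5879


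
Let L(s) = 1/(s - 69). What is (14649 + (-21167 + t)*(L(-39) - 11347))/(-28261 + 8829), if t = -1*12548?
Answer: -41318539147/2098656 ≈ -19688.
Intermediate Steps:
L(s) = 1/(-69 + s)
t = -12548
(14649 + (-21167 + t)*(L(-39) - 11347))/(-28261 + 8829) = (14649 + (-21167 - 12548)*(1/(-69 - 39) - 11347))/(-28261 + 8829) = (14649 - 33715*(1/(-108) - 11347))/(-19432) = (14649 - 33715*(-1/108 - 11347))*(-1/19432) = (14649 - 33715*(-1225477/108))*(-1/19432) = (14649 + 41316957055/108)*(-1/19432) = (41318539147/108)*(-1/19432) = -41318539147/2098656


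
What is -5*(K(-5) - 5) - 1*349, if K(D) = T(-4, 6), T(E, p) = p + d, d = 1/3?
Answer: -1067/3 ≈ -355.67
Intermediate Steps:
d = 1/3 ≈ 0.33333
T(E, p) = 1/3 + p (T(E, p) = p + 1/3 = 1/3 + p)
K(D) = 19/3 (K(D) = 1/3 + 6 = 19/3)
-5*(K(-5) - 5) - 1*349 = -5*(19/3 - 5) - 1*349 = -5*4/3 - 349 = -20/3 - 349 = -1067/3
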